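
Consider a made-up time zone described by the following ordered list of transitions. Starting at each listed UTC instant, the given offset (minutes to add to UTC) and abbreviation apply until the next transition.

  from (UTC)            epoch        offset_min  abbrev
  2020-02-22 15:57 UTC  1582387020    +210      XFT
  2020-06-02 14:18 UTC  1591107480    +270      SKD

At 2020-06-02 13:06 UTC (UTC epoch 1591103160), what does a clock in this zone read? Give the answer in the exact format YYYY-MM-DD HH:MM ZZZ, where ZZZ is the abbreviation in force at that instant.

2020-06-02 16:36 XFT

Query: 2020-06-02 13:06 UTC
Rule 1/2 (XFT, +03:30): 2020-02-22 15:57 UTC ≤ query < 2020-06-02 14:18 UTC
13·60 + 6 + 210 = 996 min
996 = 0·1440 + 996; 996 = 16·60 + 36 → 16:36, same day
→ 2020-06-02 16:36 XFT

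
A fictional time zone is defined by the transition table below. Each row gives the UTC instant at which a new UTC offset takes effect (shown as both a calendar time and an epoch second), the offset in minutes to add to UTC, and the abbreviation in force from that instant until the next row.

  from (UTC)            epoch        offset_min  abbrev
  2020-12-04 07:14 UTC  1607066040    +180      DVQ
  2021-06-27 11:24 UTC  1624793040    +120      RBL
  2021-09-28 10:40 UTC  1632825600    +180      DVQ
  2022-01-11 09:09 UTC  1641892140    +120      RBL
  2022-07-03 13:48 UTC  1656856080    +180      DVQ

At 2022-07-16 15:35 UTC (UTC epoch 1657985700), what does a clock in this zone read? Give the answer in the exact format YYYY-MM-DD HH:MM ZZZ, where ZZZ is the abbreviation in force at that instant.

Query: 2022-07-16 15:35 UTC
Rule 5/5 (DVQ, +03:00): 2022-07-03 13:48 UTC ≤ query < +∞
15·60 + 35 + 180 = 1115 min
1115 = 0·1440 + 1115; 1115 = 18·60 + 35 → 18:35, same day
→ 2022-07-16 18:35 DVQ

2022-07-16 18:35 DVQ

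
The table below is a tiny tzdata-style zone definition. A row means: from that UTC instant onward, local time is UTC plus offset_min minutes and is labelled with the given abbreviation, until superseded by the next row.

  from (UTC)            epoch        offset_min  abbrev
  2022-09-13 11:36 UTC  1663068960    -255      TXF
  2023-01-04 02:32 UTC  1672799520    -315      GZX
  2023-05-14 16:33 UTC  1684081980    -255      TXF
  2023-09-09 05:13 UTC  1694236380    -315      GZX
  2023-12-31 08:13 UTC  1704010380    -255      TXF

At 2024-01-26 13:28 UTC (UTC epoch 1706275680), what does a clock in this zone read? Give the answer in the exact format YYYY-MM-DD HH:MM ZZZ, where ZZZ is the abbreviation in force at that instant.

2024-01-26 09:13 TXF

Query: 2024-01-26 13:28 UTC
Rule 5/5 (TXF, -04:15): 2023-12-31 08:13 UTC ≤ query < +∞
13·60 + 28 - 255 = 553 min
553 = 0·1440 + 553; 553 = 9·60 + 13 → 09:13, same day
→ 2024-01-26 09:13 TXF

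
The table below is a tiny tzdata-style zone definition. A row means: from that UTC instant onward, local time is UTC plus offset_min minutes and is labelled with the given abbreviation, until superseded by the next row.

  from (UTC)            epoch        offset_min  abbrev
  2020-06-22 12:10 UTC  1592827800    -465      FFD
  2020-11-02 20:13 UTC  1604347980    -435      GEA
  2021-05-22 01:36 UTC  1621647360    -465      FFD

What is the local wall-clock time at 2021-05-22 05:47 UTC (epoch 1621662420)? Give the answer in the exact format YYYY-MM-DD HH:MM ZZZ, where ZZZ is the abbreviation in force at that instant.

2021-05-21 22:02 FFD

Query: 2021-05-22 05:47 UTC
Rule 3/3 (FFD, -07:45): 2021-05-22 01:36 UTC ≤ query < +∞
5·60 + 47 - 465 = -118 min
-118 = -1·1440 + 1322; 1322 = 22·60 + 2 → 22:02, 2021-05-22 - 1 day = 2021-05-21
→ 2021-05-21 22:02 FFD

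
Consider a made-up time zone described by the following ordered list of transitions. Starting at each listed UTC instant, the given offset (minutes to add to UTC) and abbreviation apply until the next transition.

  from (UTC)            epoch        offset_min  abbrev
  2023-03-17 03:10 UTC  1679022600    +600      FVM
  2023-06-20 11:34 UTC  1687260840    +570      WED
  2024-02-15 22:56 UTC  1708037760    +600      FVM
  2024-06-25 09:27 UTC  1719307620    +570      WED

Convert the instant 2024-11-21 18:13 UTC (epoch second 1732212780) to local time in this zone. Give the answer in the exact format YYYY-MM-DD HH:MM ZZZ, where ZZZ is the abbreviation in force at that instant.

2024-11-22 03:43 WED

Query: 2024-11-21 18:13 UTC
Rule 4/4 (WED, +09:30): 2024-06-25 09:27 UTC ≤ query < +∞
18·60 + 13 + 570 = 1663 min
1663 = 1·1440 + 223; 223 = 3·60 + 43 → 03:43, 2024-11-21 + 1 day = 2024-11-22
→ 2024-11-22 03:43 WED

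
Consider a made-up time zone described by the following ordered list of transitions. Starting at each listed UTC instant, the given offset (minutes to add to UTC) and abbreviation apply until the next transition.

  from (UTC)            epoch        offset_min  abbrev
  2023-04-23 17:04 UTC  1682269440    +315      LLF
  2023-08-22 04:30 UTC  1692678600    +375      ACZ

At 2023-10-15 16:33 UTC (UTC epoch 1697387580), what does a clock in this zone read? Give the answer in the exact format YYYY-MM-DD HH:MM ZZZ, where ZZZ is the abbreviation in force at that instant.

Query: 2023-10-15 16:33 UTC
Rule 2/2 (ACZ, +06:15): 2023-08-22 04:30 UTC ≤ query < +∞
16·60 + 33 + 375 = 1368 min
1368 = 0·1440 + 1368; 1368 = 22·60 + 48 → 22:48, same day
→ 2023-10-15 22:48 ACZ

2023-10-15 22:48 ACZ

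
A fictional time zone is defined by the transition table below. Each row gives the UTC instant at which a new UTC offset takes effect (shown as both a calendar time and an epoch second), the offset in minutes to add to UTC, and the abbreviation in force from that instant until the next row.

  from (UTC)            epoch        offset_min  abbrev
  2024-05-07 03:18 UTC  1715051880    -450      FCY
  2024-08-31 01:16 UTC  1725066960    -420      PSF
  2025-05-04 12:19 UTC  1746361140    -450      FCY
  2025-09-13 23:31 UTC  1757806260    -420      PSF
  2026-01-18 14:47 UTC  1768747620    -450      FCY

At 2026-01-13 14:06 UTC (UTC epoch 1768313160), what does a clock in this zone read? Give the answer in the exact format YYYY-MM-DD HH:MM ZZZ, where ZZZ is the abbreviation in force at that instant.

Query: 2026-01-13 14:06 UTC
Rule 4/5 (PSF, -07:00): 2025-09-13 23:31 UTC ≤ query < 2026-01-18 14:47 UTC
14·60 + 6 - 420 = 426 min
426 = 0·1440 + 426; 426 = 7·60 + 6 → 07:06, same day
→ 2026-01-13 07:06 PSF

2026-01-13 07:06 PSF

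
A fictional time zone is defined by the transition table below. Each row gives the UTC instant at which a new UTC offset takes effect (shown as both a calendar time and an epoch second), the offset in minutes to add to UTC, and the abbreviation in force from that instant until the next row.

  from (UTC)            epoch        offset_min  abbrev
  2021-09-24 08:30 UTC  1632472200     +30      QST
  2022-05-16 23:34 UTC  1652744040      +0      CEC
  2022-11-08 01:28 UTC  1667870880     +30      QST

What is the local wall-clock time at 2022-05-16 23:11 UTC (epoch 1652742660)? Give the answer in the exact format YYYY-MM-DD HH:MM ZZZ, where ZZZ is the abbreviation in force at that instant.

2022-05-16 23:41 QST

Query: 2022-05-16 23:11 UTC
Rule 1/3 (QST, +00:30): 2021-09-24 08:30 UTC ≤ query < 2022-05-16 23:34 UTC
23·60 + 11 + 30 = 1421 min
1421 = 0·1440 + 1421; 1421 = 23·60 + 41 → 23:41, same day
→ 2022-05-16 23:41 QST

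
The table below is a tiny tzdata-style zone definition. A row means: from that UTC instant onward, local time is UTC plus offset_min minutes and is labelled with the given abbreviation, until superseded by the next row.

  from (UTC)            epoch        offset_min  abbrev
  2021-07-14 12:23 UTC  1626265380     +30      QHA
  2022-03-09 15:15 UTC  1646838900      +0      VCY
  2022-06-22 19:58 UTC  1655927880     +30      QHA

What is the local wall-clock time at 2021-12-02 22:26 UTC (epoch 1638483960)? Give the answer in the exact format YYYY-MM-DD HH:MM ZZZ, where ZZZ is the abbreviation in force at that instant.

2021-12-02 22:56 QHA

Query: 2021-12-02 22:26 UTC
Rule 1/3 (QHA, +00:30): 2021-07-14 12:23 UTC ≤ query < 2022-03-09 15:15 UTC
22·60 + 26 + 30 = 1376 min
1376 = 0·1440 + 1376; 1376 = 22·60 + 56 → 22:56, same day
→ 2021-12-02 22:56 QHA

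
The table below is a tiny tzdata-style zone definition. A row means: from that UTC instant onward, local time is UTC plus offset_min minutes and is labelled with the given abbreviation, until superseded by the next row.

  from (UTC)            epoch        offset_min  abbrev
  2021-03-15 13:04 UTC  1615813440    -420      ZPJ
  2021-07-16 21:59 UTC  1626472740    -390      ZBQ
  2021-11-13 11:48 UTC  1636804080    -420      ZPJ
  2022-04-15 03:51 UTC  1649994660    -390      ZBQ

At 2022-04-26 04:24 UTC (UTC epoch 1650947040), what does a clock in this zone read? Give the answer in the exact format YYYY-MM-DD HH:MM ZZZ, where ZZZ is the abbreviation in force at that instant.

Query: 2022-04-26 04:24 UTC
Rule 4/4 (ZBQ, -06:30): 2022-04-15 03:51 UTC ≤ query < +∞
4·60 + 24 - 390 = -126 min
-126 = -1·1440 + 1314; 1314 = 21·60 + 54 → 21:54, 2022-04-26 - 1 day = 2022-04-25
→ 2022-04-25 21:54 ZBQ

2022-04-25 21:54 ZBQ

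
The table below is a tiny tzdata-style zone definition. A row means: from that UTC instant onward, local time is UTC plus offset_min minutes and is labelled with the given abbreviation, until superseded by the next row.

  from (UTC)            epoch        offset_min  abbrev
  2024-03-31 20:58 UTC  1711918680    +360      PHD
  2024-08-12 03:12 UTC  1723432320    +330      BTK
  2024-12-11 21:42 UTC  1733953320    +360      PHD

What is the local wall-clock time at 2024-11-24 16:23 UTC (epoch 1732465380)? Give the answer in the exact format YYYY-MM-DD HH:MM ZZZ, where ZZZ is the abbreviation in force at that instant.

2024-11-24 21:53 BTK

Query: 2024-11-24 16:23 UTC
Rule 2/3 (BTK, +05:30): 2024-08-12 03:12 UTC ≤ query < 2024-12-11 21:42 UTC
16·60 + 23 + 330 = 1313 min
1313 = 0·1440 + 1313; 1313 = 21·60 + 53 → 21:53, same day
→ 2024-11-24 21:53 BTK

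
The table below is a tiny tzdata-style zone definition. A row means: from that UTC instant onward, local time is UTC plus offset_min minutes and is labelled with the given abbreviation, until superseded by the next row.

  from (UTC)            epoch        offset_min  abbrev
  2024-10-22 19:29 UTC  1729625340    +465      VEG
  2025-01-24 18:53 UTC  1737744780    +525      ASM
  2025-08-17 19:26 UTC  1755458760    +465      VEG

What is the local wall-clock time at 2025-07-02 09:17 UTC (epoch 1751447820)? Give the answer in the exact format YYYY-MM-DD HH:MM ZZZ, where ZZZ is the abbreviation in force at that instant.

2025-07-02 18:02 ASM

Query: 2025-07-02 09:17 UTC
Rule 2/3 (ASM, +08:45): 2025-01-24 18:53 UTC ≤ query < 2025-08-17 19:26 UTC
9·60 + 17 + 525 = 1082 min
1082 = 0·1440 + 1082; 1082 = 18·60 + 2 → 18:02, same day
→ 2025-07-02 18:02 ASM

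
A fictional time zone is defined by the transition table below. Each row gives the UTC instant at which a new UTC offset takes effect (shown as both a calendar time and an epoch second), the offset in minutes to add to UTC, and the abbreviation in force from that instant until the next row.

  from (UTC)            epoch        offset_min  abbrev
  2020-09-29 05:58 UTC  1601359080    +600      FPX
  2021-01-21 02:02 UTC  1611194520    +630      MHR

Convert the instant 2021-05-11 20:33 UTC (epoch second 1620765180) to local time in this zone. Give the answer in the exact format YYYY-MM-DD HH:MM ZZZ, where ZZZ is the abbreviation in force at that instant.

Query: 2021-05-11 20:33 UTC
Rule 2/2 (MHR, +10:30): 2021-01-21 02:02 UTC ≤ query < +∞
20·60 + 33 + 630 = 1863 min
1863 = 1·1440 + 423; 423 = 7·60 + 3 → 07:03, 2021-05-11 + 1 day = 2021-05-12
→ 2021-05-12 07:03 MHR

2021-05-12 07:03 MHR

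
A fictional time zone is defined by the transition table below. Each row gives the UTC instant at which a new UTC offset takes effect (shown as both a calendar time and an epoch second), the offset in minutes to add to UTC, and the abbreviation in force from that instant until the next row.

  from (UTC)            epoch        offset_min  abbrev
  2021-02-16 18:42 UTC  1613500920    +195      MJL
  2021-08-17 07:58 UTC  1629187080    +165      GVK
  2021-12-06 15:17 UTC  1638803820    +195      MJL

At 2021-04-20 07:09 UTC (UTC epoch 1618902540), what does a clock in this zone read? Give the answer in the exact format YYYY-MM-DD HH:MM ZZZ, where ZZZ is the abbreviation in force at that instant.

2021-04-20 10:24 MJL

Query: 2021-04-20 07:09 UTC
Rule 1/3 (MJL, +03:15): 2021-02-16 18:42 UTC ≤ query < 2021-08-17 07:58 UTC
7·60 + 9 + 195 = 624 min
624 = 0·1440 + 624; 624 = 10·60 + 24 → 10:24, same day
→ 2021-04-20 10:24 MJL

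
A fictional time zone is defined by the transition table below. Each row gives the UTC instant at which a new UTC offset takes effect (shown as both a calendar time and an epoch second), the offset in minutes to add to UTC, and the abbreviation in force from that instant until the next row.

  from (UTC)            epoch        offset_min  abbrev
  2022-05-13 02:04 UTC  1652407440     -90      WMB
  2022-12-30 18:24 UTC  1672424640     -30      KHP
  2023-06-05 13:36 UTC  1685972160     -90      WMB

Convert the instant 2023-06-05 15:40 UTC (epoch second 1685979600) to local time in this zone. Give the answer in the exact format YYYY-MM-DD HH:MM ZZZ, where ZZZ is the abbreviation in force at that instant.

2023-06-05 14:10 WMB

Query: 2023-06-05 15:40 UTC
Rule 3/3 (WMB, -01:30): 2023-06-05 13:36 UTC ≤ query < +∞
15·60 + 40 - 90 = 850 min
850 = 0·1440 + 850; 850 = 14·60 + 10 → 14:10, same day
→ 2023-06-05 14:10 WMB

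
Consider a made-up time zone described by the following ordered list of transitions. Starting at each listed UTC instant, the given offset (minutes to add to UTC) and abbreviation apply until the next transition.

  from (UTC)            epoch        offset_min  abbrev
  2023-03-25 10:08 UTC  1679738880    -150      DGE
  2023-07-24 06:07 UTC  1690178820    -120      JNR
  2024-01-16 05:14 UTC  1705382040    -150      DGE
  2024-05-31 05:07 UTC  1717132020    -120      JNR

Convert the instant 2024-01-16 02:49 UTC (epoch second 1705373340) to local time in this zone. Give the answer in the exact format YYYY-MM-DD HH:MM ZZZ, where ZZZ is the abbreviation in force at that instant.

2024-01-16 00:49 JNR

Query: 2024-01-16 02:49 UTC
Rule 2/4 (JNR, -02:00): 2023-07-24 06:07 UTC ≤ query < 2024-01-16 05:14 UTC
2·60 + 49 - 120 = 49 min
49 = 0·1440 + 49; 49 = 0·60 + 49 → 00:49, same day
→ 2024-01-16 00:49 JNR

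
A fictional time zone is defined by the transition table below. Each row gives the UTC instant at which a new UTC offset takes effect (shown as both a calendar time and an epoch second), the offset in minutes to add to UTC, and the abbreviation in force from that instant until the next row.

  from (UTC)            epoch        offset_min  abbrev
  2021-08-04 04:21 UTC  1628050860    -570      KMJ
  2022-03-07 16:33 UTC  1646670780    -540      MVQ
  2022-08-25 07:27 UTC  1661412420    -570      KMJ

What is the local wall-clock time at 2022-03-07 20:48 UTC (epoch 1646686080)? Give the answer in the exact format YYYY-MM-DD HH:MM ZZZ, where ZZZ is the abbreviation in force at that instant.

Query: 2022-03-07 20:48 UTC
Rule 2/3 (MVQ, -09:00): 2022-03-07 16:33 UTC ≤ query < 2022-08-25 07:27 UTC
20·60 + 48 - 540 = 708 min
708 = 0·1440 + 708; 708 = 11·60 + 48 → 11:48, same day
→ 2022-03-07 11:48 MVQ

2022-03-07 11:48 MVQ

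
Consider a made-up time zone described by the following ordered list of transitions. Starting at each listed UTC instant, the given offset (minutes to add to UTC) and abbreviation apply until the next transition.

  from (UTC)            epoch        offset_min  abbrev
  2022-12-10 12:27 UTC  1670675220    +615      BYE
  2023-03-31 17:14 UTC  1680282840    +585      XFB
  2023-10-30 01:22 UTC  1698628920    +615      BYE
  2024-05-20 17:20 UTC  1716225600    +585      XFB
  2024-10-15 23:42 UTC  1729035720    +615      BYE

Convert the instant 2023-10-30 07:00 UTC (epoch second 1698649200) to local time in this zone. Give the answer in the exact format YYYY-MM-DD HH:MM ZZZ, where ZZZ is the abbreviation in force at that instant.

2023-10-30 17:15 BYE

Query: 2023-10-30 07:00 UTC
Rule 3/5 (BYE, +10:15): 2023-10-30 01:22 UTC ≤ query < 2024-05-20 17:20 UTC
7·60 + 0 + 615 = 1035 min
1035 = 0·1440 + 1035; 1035 = 17·60 + 15 → 17:15, same day
→ 2023-10-30 17:15 BYE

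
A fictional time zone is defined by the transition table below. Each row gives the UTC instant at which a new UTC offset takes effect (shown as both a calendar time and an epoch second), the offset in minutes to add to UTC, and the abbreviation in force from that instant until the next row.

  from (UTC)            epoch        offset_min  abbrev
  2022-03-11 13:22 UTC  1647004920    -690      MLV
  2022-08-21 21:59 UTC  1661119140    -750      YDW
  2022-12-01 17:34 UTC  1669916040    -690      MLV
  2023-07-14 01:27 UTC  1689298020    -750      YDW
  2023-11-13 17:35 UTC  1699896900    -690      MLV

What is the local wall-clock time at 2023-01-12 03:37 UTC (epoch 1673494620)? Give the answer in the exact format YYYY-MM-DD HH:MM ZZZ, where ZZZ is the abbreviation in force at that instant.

Query: 2023-01-12 03:37 UTC
Rule 3/5 (MLV, -11:30): 2022-12-01 17:34 UTC ≤ query < 2023-07-14 01:27 UTC
3·60 + 37 - 690 = -473 min
-473 = -1·1440 + 967; 967 = 16·60 + 7 → 16:07, 2023-01-12 - 1 day = 2023-01-11
→ 2023-01-11 16:07 MLV

2023-01-11 16:07 MLV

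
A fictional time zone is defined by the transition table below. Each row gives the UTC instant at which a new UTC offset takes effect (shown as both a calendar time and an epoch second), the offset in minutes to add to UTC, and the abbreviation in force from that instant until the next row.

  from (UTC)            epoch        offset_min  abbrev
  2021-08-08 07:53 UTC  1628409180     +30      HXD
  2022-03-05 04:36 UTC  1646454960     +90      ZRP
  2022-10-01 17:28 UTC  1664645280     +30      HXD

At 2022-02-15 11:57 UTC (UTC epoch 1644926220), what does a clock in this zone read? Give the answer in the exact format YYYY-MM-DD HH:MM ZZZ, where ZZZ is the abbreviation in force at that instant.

2022-02-15 12:27 HXD

Query: 2022-02-15 11:57 UTC
Rule 1/3 (HXD, +00:30): 2021-08-08 07:53 UTC ≤ query < 2022-03-05 04:36 UTC
11·60 + 57 + 30 = 747 min
747 = 0·1440 + 747; 747 = 12·60 + 27 → 12:27, same day
→ 2022-02-15 12:27 HXD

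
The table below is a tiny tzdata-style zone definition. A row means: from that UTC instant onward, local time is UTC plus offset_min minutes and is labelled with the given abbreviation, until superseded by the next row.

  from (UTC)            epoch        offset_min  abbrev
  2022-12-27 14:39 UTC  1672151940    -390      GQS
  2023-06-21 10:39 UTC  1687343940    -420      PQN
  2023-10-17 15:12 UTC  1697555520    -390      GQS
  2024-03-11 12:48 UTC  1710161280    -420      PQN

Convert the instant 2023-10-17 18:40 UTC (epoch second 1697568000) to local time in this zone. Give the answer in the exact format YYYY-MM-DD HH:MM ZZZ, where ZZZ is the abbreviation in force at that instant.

2023-10-17 12:10 GQS

Query: 2023-10-17 18:40 UTC
Rule 3/4 (GQS, -06:30): 2023-10-17 15:12 UTC ≤ query < 2024-03-11 12:48 UTC
18·60 + 40 - 390 = 730 min
730 = 0·1440 + 730; 730 = 12·60 + 10 → 12:10, same day
→ 2023-10-17 12:10 GQS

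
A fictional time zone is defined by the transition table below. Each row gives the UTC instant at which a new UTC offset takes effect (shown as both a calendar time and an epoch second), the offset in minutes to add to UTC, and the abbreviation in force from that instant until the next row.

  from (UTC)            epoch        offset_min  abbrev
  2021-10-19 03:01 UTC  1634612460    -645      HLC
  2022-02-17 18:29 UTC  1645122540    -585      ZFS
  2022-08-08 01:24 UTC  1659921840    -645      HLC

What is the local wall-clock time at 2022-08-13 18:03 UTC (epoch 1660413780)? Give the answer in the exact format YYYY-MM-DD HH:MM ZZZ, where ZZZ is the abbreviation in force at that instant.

Query: 2022-08-13 18:03 UTC
Rule 3/3 (HLC, -10:45): 2022-08-08 01:24 UTC ≤ query < +∞
18·60 + 3 - 645 = 438 min
438 = 0·1440 + 438; 438 = 7·60 + 18 → 07:18, same day
→ 2022-08-13 07:18 HLC

2022-08-13 07:18 HLC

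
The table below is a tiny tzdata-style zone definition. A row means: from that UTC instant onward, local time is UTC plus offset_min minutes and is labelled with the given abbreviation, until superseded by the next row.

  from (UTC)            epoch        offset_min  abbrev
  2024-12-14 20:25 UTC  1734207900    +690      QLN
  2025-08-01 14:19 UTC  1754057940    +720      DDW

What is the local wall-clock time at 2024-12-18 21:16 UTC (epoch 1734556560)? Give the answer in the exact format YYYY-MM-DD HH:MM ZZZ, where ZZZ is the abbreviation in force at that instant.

2024-12-19 08:46 QLN

Query: 2024-12-18 21:16 UTC
Rule 1/2 (QLN, +11:30): 2024-12-14 20:25 UTC ≤ query < 2025-08-01 14:19 UTC
21·60 + 16 + 690 = 1966 min
1966 = 1·1440 + 526; 526 = 8·60 + 46 → 08:46, 2024-12-18 + 1 day = 2024-12-19
→ 2024-12-19 08:46 QLN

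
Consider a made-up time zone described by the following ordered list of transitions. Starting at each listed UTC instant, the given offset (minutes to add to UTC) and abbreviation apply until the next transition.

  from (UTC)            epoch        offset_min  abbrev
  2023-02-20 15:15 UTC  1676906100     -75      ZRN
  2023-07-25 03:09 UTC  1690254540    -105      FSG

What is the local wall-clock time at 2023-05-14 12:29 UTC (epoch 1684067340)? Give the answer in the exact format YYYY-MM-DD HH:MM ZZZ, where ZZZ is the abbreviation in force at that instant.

Query: 2023-05-14 12:29 UTC
Rule 1/2 (ZRN, -01:15): 2023-02-20 15:15 UTC ≤ query < 2023-07-25 03:09 UTC
12·60 + 29 - 75 = 674 min
674 = 0·1440 + 674; 674 = 11·60 + 14 → 11:14, same day
→ 2023-05-14 11:14 ZRN

2023-05-14 11:14 ZRN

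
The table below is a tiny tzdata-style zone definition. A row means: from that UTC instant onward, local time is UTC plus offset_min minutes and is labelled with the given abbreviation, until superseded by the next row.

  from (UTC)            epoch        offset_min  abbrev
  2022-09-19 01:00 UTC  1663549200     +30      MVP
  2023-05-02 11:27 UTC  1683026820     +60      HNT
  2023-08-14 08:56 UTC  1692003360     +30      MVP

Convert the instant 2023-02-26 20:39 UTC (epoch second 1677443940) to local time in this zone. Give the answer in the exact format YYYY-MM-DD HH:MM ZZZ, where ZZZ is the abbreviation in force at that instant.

2023-02-26 21:09 MVP

Query: 2023-02-26 20:39 UTC
Rule 1/3 (MVP, +00:30): 2022-09-19 01:00 UTC ≤ query < 2023-05-02 11:27 UTC
20·60 + 39 + 30 = 1269 min
1269 = 0·1440 + 1269; 1269 = 21·60 + 9 → 21:09, same day
→ 2023-02-26 21:09 MVP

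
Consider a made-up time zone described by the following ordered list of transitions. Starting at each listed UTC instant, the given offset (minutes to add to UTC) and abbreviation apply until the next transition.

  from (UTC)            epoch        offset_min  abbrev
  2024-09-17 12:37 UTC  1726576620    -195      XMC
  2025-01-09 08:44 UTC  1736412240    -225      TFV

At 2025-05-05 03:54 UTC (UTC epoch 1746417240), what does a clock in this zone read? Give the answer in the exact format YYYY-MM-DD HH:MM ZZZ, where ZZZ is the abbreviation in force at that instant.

Query: 2025-05-05 03:54 UTC
Rule 2/2 (TFV, -03:45): 2025-01-09 08:44 UTC ≤ query < +∞
3·60 + 54 - 225 = 9 min
9 = 0·1440 + 9; 9 = 0·60 + 9 → 00:09, same day
→ 2025-05-05 00:09 TFV

2025-05-05 00:09 TFV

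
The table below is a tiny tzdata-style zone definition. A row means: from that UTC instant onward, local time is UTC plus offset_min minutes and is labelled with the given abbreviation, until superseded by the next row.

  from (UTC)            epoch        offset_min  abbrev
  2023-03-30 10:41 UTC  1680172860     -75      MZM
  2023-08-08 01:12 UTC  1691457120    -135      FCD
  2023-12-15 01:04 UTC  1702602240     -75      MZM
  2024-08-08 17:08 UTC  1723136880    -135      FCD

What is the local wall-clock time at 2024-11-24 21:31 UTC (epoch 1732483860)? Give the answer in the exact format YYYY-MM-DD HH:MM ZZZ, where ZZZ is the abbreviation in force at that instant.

Query: 2024-11-24 21:31 UTC
Rule 4/4 (FCD, -02:15): 2024-08-08 17:08 UTC ≤ query < +∞
21·60 + 31 - 135 = 1156 min
1156 = 0·1440 + 1156; 1156 = 19·60 + 16 → 19:16, same day
→ 2024-11-24 19:16 FCD

2024-11-24 19:16 FCD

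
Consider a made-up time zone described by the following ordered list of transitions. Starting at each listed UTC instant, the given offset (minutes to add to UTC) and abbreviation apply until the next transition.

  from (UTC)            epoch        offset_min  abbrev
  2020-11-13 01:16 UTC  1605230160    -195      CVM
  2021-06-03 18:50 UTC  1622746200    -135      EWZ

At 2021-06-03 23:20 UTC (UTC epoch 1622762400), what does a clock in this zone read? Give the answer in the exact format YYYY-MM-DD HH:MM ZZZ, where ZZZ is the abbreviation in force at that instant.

Query: 2021-06-03 23:20 UTC
Rule 2/2 (EWZ, -02:15): 2021-06-03 18:50 UTC ≤ query < +∞
23·60 + 20 - 135 = 1265 min
1265 = 0·1440 + 1265; 1265 = 21·60 + 5 → 21:05, same day
→ 2021-06-03 21:05 EWZ

2021-06-03 21:05 EWZ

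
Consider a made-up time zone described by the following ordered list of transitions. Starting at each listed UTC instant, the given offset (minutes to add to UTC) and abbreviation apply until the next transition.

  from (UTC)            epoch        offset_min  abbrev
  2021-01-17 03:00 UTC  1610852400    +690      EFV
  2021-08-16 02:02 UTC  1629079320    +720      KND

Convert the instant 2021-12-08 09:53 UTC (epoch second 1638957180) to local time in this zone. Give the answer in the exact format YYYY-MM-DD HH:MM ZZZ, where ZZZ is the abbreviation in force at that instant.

Query: 2021-12-08 09:53 UTC
Rule 2/2 (KND, +12:00): 2021-08-16 02:02 UTC ≤ query < +∞
9·60 + 53 + 720 = 1313 min
1313 = 0·1440 + 1313; 1313 = 21·60 + 53 → 21:53, same day
→ 2021-12-08 21:53 KND

2021-12-08 21:53 KND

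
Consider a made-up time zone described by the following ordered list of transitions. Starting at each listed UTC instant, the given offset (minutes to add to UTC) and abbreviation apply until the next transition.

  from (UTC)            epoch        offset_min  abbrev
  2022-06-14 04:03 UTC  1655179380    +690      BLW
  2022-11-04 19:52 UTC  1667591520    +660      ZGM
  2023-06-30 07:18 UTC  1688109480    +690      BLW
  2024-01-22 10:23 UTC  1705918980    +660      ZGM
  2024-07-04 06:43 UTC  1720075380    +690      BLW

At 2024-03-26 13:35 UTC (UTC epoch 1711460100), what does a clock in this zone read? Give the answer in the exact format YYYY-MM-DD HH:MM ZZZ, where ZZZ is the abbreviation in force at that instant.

2024-03-27 00:35 ZGM

Query: 2024-03-26 13:35 UTC
Rule 4/5 (ZGM, +11:00): 2024-01-22 10:23 UTC ≤ query < 2024-07-04 06:43 UTC
13·60 + 35 + 660 = 1475 min
1475 = 1·1440 + 35; 35 = 0·60 + 35 → 00:35, 2024-03-26 + 1 day = 2024-03-27
→ 2024-03-27 00:35 ZGM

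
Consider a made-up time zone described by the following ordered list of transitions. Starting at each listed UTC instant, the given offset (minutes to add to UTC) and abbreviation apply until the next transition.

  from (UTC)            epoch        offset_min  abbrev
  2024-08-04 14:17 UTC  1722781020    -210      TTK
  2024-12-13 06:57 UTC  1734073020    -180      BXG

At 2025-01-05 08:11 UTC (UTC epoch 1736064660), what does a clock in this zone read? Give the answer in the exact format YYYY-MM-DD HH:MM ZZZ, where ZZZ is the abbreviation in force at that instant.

2025-01-05 05:11 BXG

Query: 2025-01-05 08:11 UTC
Rule 2/2 (BXG, -03:00): 2024-12-13 06:57 UTC ≤ query < +∞
8·60 + 11 - 180 = 311 min
311 = 0·1440 + 311; 311 = 5·60 + 11 → 05:11, same day
→ 2025-01-05 05:11 BXG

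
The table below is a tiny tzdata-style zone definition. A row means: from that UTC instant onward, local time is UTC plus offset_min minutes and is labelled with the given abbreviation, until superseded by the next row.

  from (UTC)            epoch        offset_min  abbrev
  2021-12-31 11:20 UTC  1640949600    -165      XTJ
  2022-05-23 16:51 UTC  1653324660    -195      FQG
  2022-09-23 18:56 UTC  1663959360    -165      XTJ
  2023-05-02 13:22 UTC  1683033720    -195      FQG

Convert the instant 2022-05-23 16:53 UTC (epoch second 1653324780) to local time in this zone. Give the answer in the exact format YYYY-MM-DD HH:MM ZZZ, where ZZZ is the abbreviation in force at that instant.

2022-05-23 13:38 FQG

Query: 2022-05-23 16:53 UTC
Rule 2/4 (FQG, -03:15): 2022-05-23 16:51 UTC ≤ query < 2022-09-23 18:56 UTC
16·60 + 53 - 195 = 818 min
818 = 0·1440 + 818; 818 = 13·60 + 38 → 13:38, same day
→ 2022-05-23 13:38 FQG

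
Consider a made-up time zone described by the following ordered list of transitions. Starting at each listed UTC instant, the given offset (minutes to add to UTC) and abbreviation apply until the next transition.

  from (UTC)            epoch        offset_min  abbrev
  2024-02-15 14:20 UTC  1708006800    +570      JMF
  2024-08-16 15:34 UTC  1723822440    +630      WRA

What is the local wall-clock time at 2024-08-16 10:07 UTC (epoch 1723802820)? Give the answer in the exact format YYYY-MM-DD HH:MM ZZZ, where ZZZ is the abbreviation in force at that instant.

2024-08-16 19:37 JMF

Query: 2024-08-16 10:07 UTC
Rule 1/2 (JMF, +09:30): 2024-02-15 14:20 UTC ≤ query < 2024-08-16 15:34 UTC
10·60 + 7 + 570 = 1177 min
1177 = 0·1440 + 1177; 1177 = 19·60 + 37 → 19:37, same day
→ 2024-08-16 19:37 JMF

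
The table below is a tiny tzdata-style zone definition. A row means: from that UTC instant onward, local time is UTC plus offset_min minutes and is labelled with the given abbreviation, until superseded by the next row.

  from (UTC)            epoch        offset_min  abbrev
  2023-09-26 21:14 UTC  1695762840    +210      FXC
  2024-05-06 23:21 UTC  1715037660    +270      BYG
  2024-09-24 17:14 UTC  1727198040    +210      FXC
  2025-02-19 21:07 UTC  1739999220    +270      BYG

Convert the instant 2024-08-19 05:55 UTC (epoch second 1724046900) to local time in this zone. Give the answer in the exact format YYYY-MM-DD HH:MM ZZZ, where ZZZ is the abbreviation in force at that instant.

2024-08-19 10:25 BYG

Query: 2024-08-19 05:55 UTC
Rule 2/4 (BYG, +04:30): 2024-05-06 23:21 UTC ≤ query < 2024-09-24 17:14 UTC
5·60 + 55 + 270 = 625 min
625 = 0·1440 + 625; 625 = 10·60 + 25 → 10:25, same day
→ 2024-08-19 10:25 BYG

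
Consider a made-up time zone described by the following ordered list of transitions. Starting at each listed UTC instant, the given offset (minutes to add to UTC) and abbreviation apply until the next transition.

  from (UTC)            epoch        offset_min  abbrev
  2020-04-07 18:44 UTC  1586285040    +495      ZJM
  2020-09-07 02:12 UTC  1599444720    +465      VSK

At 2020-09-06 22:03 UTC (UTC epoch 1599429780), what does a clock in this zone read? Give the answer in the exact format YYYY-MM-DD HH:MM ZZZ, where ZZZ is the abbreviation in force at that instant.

2020-09-07 06:18 ZJM

Query: 2020-09-06 22:03 UTC
Rule 1/2 (ZJM, +08:15): 2020-04-07 18:44 UTC ≤ query < 2020-09-07 02:12 UTC
22·60 + 3 + 495 = 1818 min
1818 = 1·1440 + 378; 378 = 6·60 + 18 → 06:18, 2020-09-06 + 1 day = 2020-09-07
→ 2020-09-07 06:18 ZJM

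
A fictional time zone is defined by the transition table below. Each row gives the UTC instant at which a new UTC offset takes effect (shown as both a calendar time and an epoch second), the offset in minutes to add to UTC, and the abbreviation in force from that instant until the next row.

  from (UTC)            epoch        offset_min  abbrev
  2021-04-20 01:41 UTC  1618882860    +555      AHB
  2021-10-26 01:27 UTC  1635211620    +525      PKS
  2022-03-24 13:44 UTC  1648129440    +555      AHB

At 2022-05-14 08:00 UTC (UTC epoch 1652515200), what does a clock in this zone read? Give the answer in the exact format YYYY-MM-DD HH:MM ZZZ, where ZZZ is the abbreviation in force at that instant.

2022-05-14 17:15 AHB

Query: 2022-05-14 08:00 UTC
Rule 3/3 (AHB, +09:15): 2022-03-24 13:44 UTC ≤ query < +∞
8·60 + 0 + 555 = 1035 min
1035 = 0·1440 + 1035; 1035 = 17·60 + 15 → 17:15, same day
→ 2022-05-14 17:15 AHB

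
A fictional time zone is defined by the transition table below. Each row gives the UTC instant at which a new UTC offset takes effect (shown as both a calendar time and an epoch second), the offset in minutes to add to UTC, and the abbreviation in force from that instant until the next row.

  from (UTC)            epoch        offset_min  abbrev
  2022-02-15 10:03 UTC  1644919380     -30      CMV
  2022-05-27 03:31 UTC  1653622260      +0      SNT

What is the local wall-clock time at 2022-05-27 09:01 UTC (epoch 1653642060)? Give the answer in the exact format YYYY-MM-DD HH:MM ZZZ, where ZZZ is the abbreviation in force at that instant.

Query: 2022-05-27 09:01 UTC
Rule 2/2 (SNT, +00:00): 2022-05-27 03:31 UTC ≤ query < +∞
9·60 + 1 + 0 = 541 min
541 = 0·1440 + 541; 541 = 9·60 + 1 → 09:01, same day
→ 2022-05-27 09:01 SNT

2022-05-27 09:01 SNT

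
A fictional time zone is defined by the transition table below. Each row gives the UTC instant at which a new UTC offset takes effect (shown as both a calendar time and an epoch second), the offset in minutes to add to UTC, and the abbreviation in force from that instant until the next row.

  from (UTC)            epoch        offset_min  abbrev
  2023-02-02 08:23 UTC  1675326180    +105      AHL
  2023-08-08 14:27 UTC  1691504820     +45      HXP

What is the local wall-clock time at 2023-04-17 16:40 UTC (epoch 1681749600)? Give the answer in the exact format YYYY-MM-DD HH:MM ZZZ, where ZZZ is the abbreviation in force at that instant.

2023-04-17 18:25 AHL

Query: 2023-04-17 16:40 UTC
Rule 1/2 (AHL, +01:45): 2023-02-02 08:23 UTC ≤ query < 2023-08-08 14:27 UTC
16·60 + 40 + 105 = 1105 min
1105 = 0·1440 + 1105; 1105 = 18·60 + 25 → 18:25, same day
→ 2023-04-17 18:25 AHL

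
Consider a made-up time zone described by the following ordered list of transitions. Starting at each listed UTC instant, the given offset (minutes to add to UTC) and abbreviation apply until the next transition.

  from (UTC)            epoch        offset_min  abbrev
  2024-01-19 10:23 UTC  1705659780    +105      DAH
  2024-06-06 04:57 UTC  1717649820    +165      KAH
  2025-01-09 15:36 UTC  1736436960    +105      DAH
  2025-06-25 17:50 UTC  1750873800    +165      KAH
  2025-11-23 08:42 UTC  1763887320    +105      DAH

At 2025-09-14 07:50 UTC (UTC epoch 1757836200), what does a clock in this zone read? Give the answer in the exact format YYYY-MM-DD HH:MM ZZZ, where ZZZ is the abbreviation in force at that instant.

2025-09-14 10:35 KAH

Query: 2025-09-14 07:50 UTC
Rule 4/5 (KAH, +02:45): 2025-06-25 17:50 UTC ≤ query < 2025-11-23 08:42 UTC
7·60 + 50 + 165 = 635 min
635 = 0·1440 + 635; 635 = 10·60 + 35 → 10:35, same day
→ 2025-09-14 10:35 KAH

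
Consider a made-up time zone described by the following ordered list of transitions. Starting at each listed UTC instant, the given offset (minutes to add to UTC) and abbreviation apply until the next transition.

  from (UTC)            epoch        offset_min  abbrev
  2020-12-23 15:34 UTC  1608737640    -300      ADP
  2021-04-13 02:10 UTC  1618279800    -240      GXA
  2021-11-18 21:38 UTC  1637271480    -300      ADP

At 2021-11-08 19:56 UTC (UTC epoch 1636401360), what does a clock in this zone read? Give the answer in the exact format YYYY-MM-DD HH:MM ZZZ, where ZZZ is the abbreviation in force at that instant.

Query: 2021-11-08 19:56 UTC
Rule 2/3 (GXA, -04:00): 2021-04-13 02:10 UTC ≤ query < 2021-11-18 21:38 UTC
19·60 + 56 - 240 = 956 min
956 = 0·1440 + 956; 956 = 15·60 + 56 → 15:56, same day
→ 2021-11-08 15:56 GXA

2021-11-08 15:56 GXA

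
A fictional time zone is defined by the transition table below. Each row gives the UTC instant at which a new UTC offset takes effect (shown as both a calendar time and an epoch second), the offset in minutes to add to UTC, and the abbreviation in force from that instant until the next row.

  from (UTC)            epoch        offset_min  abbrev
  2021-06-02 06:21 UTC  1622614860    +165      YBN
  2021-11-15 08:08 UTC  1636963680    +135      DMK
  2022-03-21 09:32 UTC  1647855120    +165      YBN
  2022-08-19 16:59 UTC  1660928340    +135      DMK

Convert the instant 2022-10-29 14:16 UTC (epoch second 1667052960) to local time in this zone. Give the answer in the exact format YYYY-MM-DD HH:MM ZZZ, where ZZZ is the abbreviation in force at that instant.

2022-10-29 16:31 DMK

Query: 2022-10-29 14:16 UTC
Rule 4/4 (DMK, +02:15): 2022-08-19 16:59 UTC ≤ query < +∞
14·60 + 16 + 135 = 991 min
991 = 0·1440 + 991; 991 = 16·60 + 31 → 16:31, same day
→ 2022-10-29 16:31 DMK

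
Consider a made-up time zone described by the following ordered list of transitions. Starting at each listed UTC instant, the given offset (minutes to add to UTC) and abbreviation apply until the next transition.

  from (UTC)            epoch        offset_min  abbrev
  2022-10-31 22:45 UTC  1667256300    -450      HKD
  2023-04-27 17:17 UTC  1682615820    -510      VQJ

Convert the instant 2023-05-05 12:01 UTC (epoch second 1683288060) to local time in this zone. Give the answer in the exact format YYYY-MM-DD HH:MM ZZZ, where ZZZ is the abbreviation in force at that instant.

Query: 2023-05-05 12:01 UTC
Rule 2/2 (VQJ, -08:30): 2023-04-27 17:17 UTC ≤ query < +∞
12·60 + 1 - 510 = 211 min
211 = 0·1440 + 211; 211 = 3·60 + 31 → 03:31, same day
→ 2023-05-05 03:31 VQJ

2023-05-05 03:31 VQJ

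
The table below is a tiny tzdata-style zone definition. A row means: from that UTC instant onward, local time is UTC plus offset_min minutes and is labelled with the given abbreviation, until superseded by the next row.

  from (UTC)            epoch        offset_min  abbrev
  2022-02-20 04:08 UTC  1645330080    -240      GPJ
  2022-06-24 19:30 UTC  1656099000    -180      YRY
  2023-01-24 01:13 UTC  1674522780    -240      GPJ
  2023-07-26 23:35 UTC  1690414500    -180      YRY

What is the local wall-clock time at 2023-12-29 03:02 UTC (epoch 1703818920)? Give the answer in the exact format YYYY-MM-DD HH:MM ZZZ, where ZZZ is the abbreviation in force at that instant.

Query: 2023-12-29 03:02 UTC
Rule 4/4 (YRY, -03:00): 2023-07-26 23:35 UTC ≤ query < +∞
3·60 + 2 - 180 = 2 min
2 = 0·1440 + 2; 2 = 0·60 + 2 → 00:02, same day
→ 2023-12-29 00:02 YRY

2023-12-29 00:02 YRY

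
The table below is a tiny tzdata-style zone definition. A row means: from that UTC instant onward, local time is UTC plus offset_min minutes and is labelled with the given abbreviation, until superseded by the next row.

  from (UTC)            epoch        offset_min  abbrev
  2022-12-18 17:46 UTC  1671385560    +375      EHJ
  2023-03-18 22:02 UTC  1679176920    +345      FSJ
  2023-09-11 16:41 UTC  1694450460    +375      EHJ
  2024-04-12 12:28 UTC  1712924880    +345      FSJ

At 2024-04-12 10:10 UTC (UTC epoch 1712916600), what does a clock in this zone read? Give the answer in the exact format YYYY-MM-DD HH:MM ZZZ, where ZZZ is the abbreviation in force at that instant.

2024-04-12 16:25 EHJ

Query: 2024-04-12 10:10 UTC
Rule 3/4 (EHJ, +06:15): 2023-09-11 16:41 UTC ≤ query < 2024-04-12 12:28 UTC
10·60 + 10 + 375 = 985 min
985 = 0·1440 + 985; 985 = 16·60 + 25 → 16:25, same day
→ 2024-04-12 16:25 EHJ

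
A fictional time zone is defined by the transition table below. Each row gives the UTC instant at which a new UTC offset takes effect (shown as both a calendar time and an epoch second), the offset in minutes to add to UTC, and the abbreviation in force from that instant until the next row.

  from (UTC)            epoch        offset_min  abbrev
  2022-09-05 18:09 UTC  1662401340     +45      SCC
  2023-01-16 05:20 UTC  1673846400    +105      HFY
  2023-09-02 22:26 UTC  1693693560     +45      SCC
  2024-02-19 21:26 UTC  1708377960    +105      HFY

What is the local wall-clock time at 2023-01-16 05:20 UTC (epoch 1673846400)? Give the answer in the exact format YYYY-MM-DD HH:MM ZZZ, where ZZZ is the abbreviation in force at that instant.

2023-01-16 07:05 HFY

Query: 2023-01-16 05:20 UTC
Rule 2/4 (HFY, +01:45): 2023-01-16 05:20 UTC ≤ query < 2023-09-02 22:26 UTC
5·60 + 20 + 105 = 425 min
425 = 0·1440 + 425; 425 = 7·60 + 5 → 07:05, same day
→ 2023-01-16 07:05 HFY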